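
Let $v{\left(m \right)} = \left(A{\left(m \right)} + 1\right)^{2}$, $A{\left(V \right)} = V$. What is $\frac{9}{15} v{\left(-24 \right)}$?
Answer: $\frac{1587}{5} \approx 317.4$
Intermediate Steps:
$v{\left(m \right)} = \left(1 + m\right)^{2}$ ($v{\left(m \right)} = \left(m + 1\right)^{2} = \left(1 + m\right)^{2}$)
$\frac{9}{15} v{\left(-24 \right)} = \frac{9}{15} \left(1 - 24\right)^{2} = 9 \cdot \frac{1}{15} \left(-23\right)^{2} = \frac{3}{5} \cdot 529 = \frac{1587}{5}$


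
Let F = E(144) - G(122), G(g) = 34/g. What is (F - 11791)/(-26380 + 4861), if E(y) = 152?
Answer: 709996/1312659 ≈ 0.54088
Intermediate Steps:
F = 9255/61 (F = 152 - 34/122 = 152 - 1*17/61 = 152 - 17/61 = 9255/61 ≈ 151.72)
(F - 11791)/(-26380 + 4861) = (9255/61 - 11791)/(-26380 + 4861) = -709996/61/(-21519) = -709996/61*(-1/21519) = 709996/1312659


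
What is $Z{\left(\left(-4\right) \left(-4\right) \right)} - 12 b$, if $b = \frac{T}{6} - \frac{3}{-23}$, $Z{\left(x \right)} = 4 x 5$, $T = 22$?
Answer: $\frac{6312}{23} \approx 274.43$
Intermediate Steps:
$Z{\left(x \right)} = 20 x$
$b = \frac{262}{69}$ ($b = \frac{22}{6} - \frac{3}{-23} = 22 \cdot \frac{1}{6} - - \frac{3}{23} = \frac{11}{3} + \frac{3}{23} = \frac{262}{69} \approx 3.7971$)
$Z{\left(\left(-4\right) \left(-4\right) \right)} - 12 b = 20 \left(\left(-4\right) \left(-4\right)\right) - \frac{1048}{23} = 20 \cdot 16 - \frac{1048}{23} = 320 - \frac{1048}{23} = \frac{6312}{23}$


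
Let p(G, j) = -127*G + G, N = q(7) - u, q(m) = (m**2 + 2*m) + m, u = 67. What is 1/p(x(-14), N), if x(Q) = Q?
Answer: 1/1764 ≈ 0.00056689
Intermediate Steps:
q(m) = m**2 + 3*m
N = 3 (N = 7*(3 + 7) - 1*67 = 7*10 - 67 = 70 - 67 = 3)
p(G, j) = -126*G
1/p(x(-14), N) = 1/(-126*(-14)) = 1/1764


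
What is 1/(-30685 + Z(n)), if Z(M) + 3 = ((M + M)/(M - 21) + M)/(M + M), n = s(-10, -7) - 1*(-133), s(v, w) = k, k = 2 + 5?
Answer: -238/7303623 ≈ -3.2587e-5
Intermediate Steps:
k = 7
s(v, w) = 7
n = 140 (n = 7 - 1*(-133) = 7 + 133 = 140)
Z(M) = -3 + (M + 2*M/(-21 + M))/(2*M) (Z(M) = -3 + ((M + M)/(M - 21) + M)/(M + M) = -3 + ((2*M)/(-21 + M) + M)/((2*M)) = -3 + (2*M/(-21 + M) + M)*(1/(2*M)) = -3 + (M + 2*M/(-21 + M))*(1/(2*M)) = -3 + (M + 2*M/(-21 + M))/(2*M))
1/(-30685 + Z(n)) = 1/(-30685 + (107 - 5*140)/(2*(-21 + 140))) = 1/(-30685 + (1/2)*(107 - 700)/119) = 1/(-30685 + (1/2)*(1/119)*(-593)) = 1/(-30685 - 593/238) = 1/(-7303623/238) = -238/7303623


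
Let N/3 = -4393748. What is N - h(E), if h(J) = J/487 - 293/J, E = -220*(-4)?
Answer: -5648954560349/428560 ≈ -1.3181e+7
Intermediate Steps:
E = 880 (E = -55*(-16) = 880)
h(J) = -293/J + J/487 (h(J) = J*(1/487) - 293/J = J/487 - 293/J = -293/J + J/487)
N = -13181244 (N = 3*(-4393748) = -13181244)
N - h(E) = -13181244 - (-293/880 + (1/487)*880) = -13181244 - (-293*1/880 + 880/487) = -13181244 - (-293/880 + 880/487) = -13181244 - 1*631709/428560 = -13181244 - 631709/428560 = -5648954560349/428560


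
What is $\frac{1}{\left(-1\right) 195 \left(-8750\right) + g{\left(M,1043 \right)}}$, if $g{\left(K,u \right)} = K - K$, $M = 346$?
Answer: $\frac{1}{1706250} \approx 5.8608 \cdot 10^{-7}$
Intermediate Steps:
$g{\left(K,u \right)} = 0$
$\frac{1}{\left(-1\right) 195 \left(-8750\right) + g{\left(M,1043 \right)}} = \frac{1}{\left(-1\right) 195 \left(-8750\right) + 0} = \frac{1}{\left(-195\right) \left(-8750\right) + 0} = \frac{1}{1706250 + 0} = \frac{1}{1706250}$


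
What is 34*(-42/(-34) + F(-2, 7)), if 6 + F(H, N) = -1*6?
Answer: -366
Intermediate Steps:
F(H, N) = -12 (F(H, N) = -6 - 1*6 = -6 - 6 = -12)
34*(-42/(-34) + F(-2, 7)) = 34*(-42/(-34) - 12) = 34*(-42*(-1/34) - 12) = 34*(21/17 - 12) = 34*(-183/17) = -366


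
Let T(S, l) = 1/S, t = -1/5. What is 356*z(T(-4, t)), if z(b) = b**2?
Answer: 89/4 ≈ 22.250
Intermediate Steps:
t = -1/5 (t = -1*1/5 = -1/5 ≈ -0.20000)
356*z(T(-4, t)) = 356*(1/(-4))**2 = 356*(-1/4)**2 = 356*(1/16) = 89/4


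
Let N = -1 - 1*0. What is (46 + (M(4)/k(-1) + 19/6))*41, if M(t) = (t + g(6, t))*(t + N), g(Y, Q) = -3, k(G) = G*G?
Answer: 12833/6 ≈ 2138.8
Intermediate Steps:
k(G) = G**2
N = -1 (N = -1 + 0 = -1)
M(t) = (-1 + t)*(-3 + t) (M(t) = (t - 3)*(t - 1) = (-3 + t)*(-1 + t) = (-1 + t)*(-3 + t))
(46 + (M(4)/k(-1) + 19/6))*41 = (46 + ((3 + 4**2 - 4*4)/((-1)**2) + 19/6))*41 = (46 + ((3 + 16 - 16)/1 + 19*(1/6)))*41 = (46 + (3*1 + 19/6))*41 = (46 + (3 + 19/6))*41 = (46 + 37/6)*41 = (313/6)*41 = 12833/6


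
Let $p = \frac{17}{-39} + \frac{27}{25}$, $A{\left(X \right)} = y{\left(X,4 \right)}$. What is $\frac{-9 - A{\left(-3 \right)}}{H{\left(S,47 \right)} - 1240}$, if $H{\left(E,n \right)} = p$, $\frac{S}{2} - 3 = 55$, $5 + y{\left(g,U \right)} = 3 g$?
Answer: $- \frac{4875}{1208372} \approx -0.0040344$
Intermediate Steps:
$y{\left(g,U \right)} = -5 + 3 g$
$A{\left(X \right)} = -5 + 3 X$
$p = \frac{628}{975}$ ($p = 17 \left(- \frac{1}{39}\right) + 27 \cdot \frac{1}{25} = - \frac{17}{39} + \frac{27}{25} = \frac{628}{975} \approx 0.6441$)
$S = 116$ ($S = 6 + 2 \cdot 55 = 6 + 110 = 116$)
$H{\left(E,n \right)} = \frac{628}{975}$
$\frac{-9 - A{\left(-3 \right)}}{H{\left(S,47 \right)} - 1240} = \frac{-9 - \left(-5 + 3 \left(-3\right)\right)}{\frac{628}{975} - 1240} = \frac{-9 - \left(-5 - 9\right)}{- \frac{1208372}{975}} = \left(-9 - -14\right) \left(- \frac{975}{1208372}\right) = \left(-9 + 14\right) \left(- \frac{975}{1208372}\right) = 5 \left(- \frac{975}{1208372}\right) = - \frac{4875}{1208372}$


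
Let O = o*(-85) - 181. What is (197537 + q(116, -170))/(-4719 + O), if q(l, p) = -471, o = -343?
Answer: 197066/24255 ≈ 8.1248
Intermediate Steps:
O = 28974 (O = -343*(-85) - 181 = 29155 - 181 = 28974)
(197537 + q(116, -170))/(-4719 + O) = (197537 - 471)/(-4719 + 28974) = 197066/24255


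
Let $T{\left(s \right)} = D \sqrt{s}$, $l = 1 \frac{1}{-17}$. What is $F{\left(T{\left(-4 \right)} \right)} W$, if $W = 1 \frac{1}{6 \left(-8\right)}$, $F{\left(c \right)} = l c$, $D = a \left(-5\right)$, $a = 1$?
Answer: $- \frac{5 i}{408} \approx - 0.012255 i$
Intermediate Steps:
$D = -5$ ($D = 1 \left(-5\right) = -5$)
$l = - \frac{1}{17}$ ($l = 1 \left(- \frac{1}{17}\right) = - \frac{1}{17} \approx -0.058824$)
$T{\left(s \right)} = - 5 \sqrt{s}$
$F{\left(c \right)} = - \frac{c}{17}$
$W = - \frac{1}{48}$ ($W = 1 \frac{1}{-48} = 1 \left(- \frac{1}{48}\right) = - \frac{1}{48} \approx -0.020833$)
$F{\left(T{\left(-4 \right)} \right)} W = - \frac{\left(-5\right) \sqrt{-4}}{17} \left(- \frac{1}{48}\right) = - \frac{\left(-5\right) 2 i}{17} \left(- \frac{1}{48}\right) = - \frac{\left(-10\right) i}{17} \left(- \frac{1}{48}\right) = \frac{10 i}{17} \left(- \frac{1}{48}\right) = - \frac{5 i}{408}$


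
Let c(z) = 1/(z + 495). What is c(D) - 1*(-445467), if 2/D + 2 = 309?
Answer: 67696283896/151967 ≈ 4.4547e+5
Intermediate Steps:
D = 2/307 (D = 2/(-2 + 309) = 2/307 ≈ 0.0065147)
c(z) = 1/(495 + z)
c(D) - 1*(-445467) = 1/(495 + 2/307) - 1*(-445467) = 1/(151967/307) + 445467 = 307/151967 + 445467 = 67696283896/151967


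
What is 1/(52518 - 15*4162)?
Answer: -1/9912 ≈ -0.00010089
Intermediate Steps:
1/(52518 - 15*4162) = 1/(52518 - 62430) = 1/(-9912) = -1/9912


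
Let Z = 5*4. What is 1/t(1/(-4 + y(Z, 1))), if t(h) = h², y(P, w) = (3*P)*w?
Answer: 3136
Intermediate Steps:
Z = 20
y(P, w) = 3*P*w
1/t(1/(-4 + y(Z, 1))) = 1/((1/(-4 + 3*20*1))²) = 1/((1/(-4 + 60))²) = 1/((1/56)²) = 1/(1/3136) = 3136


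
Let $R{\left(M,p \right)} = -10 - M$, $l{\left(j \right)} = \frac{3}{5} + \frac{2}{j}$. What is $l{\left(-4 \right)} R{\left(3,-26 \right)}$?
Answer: $- \frac{13}{10} \approx -1.3$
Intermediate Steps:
$l{\left(j \right)} = \frac{3}{5} + \frac{2}{j}$ ($l{\left(j \right)} = 3 \cdot \frac{1}{5} + \frac{2}{j} = \frac{3}{5} + \frac{2}{j}$)
$l{\left(-4 \right)} R{\left(3,-26 \right)} = \left(\frac{3}{5} + \frac{2}{-4}\right) \left(-10 - 3\right) = \left(\frac{3}{5} + 2 \left(- \frac{1}{4}\right)\right) \left(-10 - 3\right) = \left(\frac{3}{5} - \frac{1}{2}\right) \left(-13\right) = \frac{1}{10} \left(-13\right) = - \frac{13}{10}$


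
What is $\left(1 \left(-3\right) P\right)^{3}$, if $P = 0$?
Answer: $0$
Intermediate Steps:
$\left(1 \left(-3\right) P\right)^{3} = \left(1 \left(-3\right) 0\right)^{3} = \left(\left(-3\right) 0\right)^{3} = 0^{3} = 0$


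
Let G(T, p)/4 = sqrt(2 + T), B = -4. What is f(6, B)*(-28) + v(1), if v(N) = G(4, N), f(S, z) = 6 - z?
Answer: -280 + 4*sqrt(6) ≈ -270.20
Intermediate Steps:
G(T, p) = 4*sqrt(2 + T)
v(N) = 4*sqrt(6) (v(N) = 4*sqrt(2 + 4) = 4*sqrt(6))
f(6, B)*(-28) + v(1) = (6 - 1*(-4))*(-28) + 4*sqrt(6) = (6 + 4)*(-28) + 4*sqrt(6) = 10*(-28) + 4*sqrt(6) = -280 + 4*sqrt(6)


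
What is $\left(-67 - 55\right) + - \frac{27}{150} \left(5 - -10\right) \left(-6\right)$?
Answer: $- \frac{529}{5} \approx -105.8$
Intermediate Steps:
$\left(-67 - 55\right) + - \frac{27}{150} \left(5 - -10\right) \left(-6\right) = -122 + \left(-27\right) \frac{1}{150} \left(5 + 10\right) \left(-6\right) = -122 - \frac{9 \cdot 15 \left(-6\right)}{50} = -122 - - \frac{81}{5} = -122 + \frac{81}{5} = - \frac{529}{5}$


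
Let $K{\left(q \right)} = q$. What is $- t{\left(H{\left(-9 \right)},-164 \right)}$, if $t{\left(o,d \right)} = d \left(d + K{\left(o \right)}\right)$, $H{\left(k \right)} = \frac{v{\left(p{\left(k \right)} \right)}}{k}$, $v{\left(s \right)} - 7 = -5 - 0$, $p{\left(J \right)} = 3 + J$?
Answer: $- \frac{242392}{9} \approx -26932.0$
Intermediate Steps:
$v{\left(s \right)} = 2$ ($v{\left(s \right)} = 7 - 5 = 2$)
$H{\left(k \right)} = \frac{2}{k}$
$t{\left(o,d \right)} = d \left(d + o\right)$
$- t{\left(H{\left(-9 \right)},-164 \right)} = - \left(-164\right) \left(-164 + \frac{2}{-9}\right) = - \left(-164\right) \left(-164 + 2 \left(- \frac{1}{9}\right)\right) = - \left(-164\right) \left(-164 - \frac{2}{9}\right) = - \frac{\left(-164\right) \left(-1478\right)}{9} = \left(-1\right) \frac{242392}{9} = - \frac{242392}{9}$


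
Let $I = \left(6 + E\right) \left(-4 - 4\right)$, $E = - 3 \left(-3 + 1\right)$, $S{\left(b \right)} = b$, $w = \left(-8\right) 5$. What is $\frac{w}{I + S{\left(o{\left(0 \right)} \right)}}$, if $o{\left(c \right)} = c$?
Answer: $\frac{5}{12} \approx 0.41667$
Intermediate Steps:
$w = -40$
$E = 6$ ($E = \left(-3\right) \left(-2\right) = 6$)
$I = -96$ ($I = \left(6 + 6\right) \left(-4 - 4\right) = 12 \left(-4 - 4\right) = 12 \left(-8\right) = -96$)
$\frac{w}{I + S{\left(o{\left(0 \right)} \right)}} = - \frac{40}{-96 + 0} = - \frac{40}{-96} = \left(-40\right) \left(- \frac{1}{96}\right) = \frac{5}{12}$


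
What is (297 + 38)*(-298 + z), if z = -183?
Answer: -161135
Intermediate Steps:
(297 + 38)*(-298 + z) = (297 + 38)*(-298 - 183) = 335*(-481) = -161135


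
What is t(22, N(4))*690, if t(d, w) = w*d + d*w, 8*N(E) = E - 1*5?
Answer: -3795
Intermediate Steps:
N(E) = -5/8 + E/8 (N(E) = (E - 1*5)/8 = (E - 5)/8 = (-5 + E)/8 = -5/8 + E/8)
t(d, w) = 2*d*w (t(d, w) = d*w + d*w = 2*d*w)
t(22, N(4))*690 = (2*22*(-5/8 + (⅛)*4))*690 = (2*22*(-5/8 + ½))*690 = (2*22*(-⅛))*690 = -11/2*690 = -3795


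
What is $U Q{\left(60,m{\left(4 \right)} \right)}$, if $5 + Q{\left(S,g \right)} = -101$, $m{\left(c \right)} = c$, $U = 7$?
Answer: $-742$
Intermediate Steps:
$Q{\left(S,g \right)} = -106$ ($Q{\left(S,g \right)} = -5 - 101 = -106$)
$U Q{\left(60,m{\left(4 \right)} \right)} = 7 \left(-106\right) = -742$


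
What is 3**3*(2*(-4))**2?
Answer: 1728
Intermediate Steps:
3**3*(2*(-4))**2 = 27*(-8)**2 = 27*64 = 1728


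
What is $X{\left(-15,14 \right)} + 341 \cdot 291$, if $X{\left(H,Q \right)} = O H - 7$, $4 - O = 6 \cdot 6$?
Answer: $99704$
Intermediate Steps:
$O = -32$ ($O = 4 - 6 \cdot 6 = 4 - 36 = -32$)
$X{\left(H,Q \right)} = -7 - 32 H$ ($X{\left(H,Q \right)} = - 32 H - 7 = -7 - 32 H$)
$X{\left(-15,14 \right)} + 341 \cdot 291 = \left(-7 - -480\right) + 341 \cdot 291 = \left(-7 + 480\right) + 99231 = 473 + 99231 = 99704$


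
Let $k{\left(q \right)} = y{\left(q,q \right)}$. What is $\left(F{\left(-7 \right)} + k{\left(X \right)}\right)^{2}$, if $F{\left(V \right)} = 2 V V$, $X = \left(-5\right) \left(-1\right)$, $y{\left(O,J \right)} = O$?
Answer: $10609$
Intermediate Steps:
$X = 5$
$F{\left(V \right)} = 2 V^{2}$
$k{\left(q \right)} = q$
$\left(F{\left(-7 \right)} + k{\left(X \right)}\right)^{2} = \left(2 \left(-7\right)^{2} + 5\right)^{2} = \left(2 \cdot 49 + 5\right)^{2} = \left(98 + 5\right)^{2} = 103^{2} = 10609$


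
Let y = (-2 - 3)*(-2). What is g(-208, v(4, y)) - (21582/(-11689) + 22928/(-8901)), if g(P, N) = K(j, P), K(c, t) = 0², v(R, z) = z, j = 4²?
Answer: 460106774/104043789 ≈ 4.4222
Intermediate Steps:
j = 16
y = 10 (y = -5*(-2) = 10)
K(c, t) = 0
g(P, N) = 0
g(-208, v(4, y)) - (21582/(-11689) + 22928/(-8901)) = 0 - (21582/(-11689) + 22928/(-8901)) = 0 - (21582*(-1/11689) + 22928*(-1/8901)) = 0 - (-21582/11689 - 22928/8901) = 0 - 1*(-460106774/104043789) = 0 + 460106774/104043789 = 460106774/104043789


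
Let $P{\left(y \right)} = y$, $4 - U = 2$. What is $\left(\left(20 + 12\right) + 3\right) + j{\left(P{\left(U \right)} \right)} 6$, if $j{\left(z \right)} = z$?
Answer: $47$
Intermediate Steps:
$U = 2$ ($U = 4 - 2 = 2$)
$\left(\left(20 + 12\right) + 3\right) + j{\left(P{\left(U \right)} \right)} 6 = \left(\left(20 + 12\right) + 3\right) + 2 \cdot 6 = \left(32 + 3\right) + 12 = 35 + 12 = 47$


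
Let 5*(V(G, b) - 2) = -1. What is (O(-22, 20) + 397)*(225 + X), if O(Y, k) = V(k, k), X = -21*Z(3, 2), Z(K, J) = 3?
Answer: 323028/5 ≈ 64606.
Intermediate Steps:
V(G, b) = 9/5 (V(G, b) = 2 + (⅕)*(-1) = 2 - ⅕ = 9/5)
X = -63 (X = -21*3 = -63)
O(Y, k) = 9/5
(O(-22, 20) + 397)*(225 + X) = (9/5 + 397)*(225 - 63) = (1994/5)*162 = 323028/5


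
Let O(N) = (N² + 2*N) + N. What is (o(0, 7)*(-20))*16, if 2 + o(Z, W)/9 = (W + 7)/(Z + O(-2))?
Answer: 25920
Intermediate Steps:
O(N) = N² + 3*N
o(Z, W) = -18 + 9*(7 + W)/(-2 + Z) (o(Z, W) = -18 + 9*((W + 7)/(Z - 2*(3 - 2))) = -18 + 9*((7 + W)/(Z - 2*1)) = -18 + 9*((7 + W)/(Z - 2)) = -18 + 9*((7 + W)/(-2 + Z)) = -18 + 9*(7 + W)/(-2 + Z))
(o(0, 7)*(-20))*16 = ((9*(11 + 7 - 2*0)/(-2 + 0))*(-20))*16 = ((9*(11 + 7 + 0)/(-2))*(-20))*16 = ((9*(-½)*18)*(-20))*16 = -81*(-20)*16 = 1620*16 = 25920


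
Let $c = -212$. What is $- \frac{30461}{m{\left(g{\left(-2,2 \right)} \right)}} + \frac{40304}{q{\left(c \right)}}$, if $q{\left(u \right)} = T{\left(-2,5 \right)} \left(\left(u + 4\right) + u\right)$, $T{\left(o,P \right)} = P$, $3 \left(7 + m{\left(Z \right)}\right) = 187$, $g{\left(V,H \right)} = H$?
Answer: $- \frac{598177}{1050} \approx -569.69$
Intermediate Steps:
$m{\left(Z \right)} = \frac{166}{3}$ ($m{\left(Z \right)} = -7 + \frac{1}{3} \cdot 187 = -7 + \frac{187}{3} = \frac{166}{3}$)
$q{\left(u \right)} = 20 + 10 u$ ($q{\left(u \right)} = 5 \left(\left(u + 4\right) + u\right) = 5 \left(\left(4 + u\right) + u\right) = 5 \left(4 + 2 u\right) = 20 + 10 u$)
$- \frac{30461}{m{\left(g{\left(-2,2 \right)} \right)}} + \frac{40304}{q{\left(c \right)}} = - \frac{30461}{\frac{166}{3}} + \frac{40304}{20 + 10 \left(-212\right)} = \left(-30461\right) \frac{3}{166} + \frac{40304}{20 - 2120} = - \frac{1101}{2} + \frac{40304}{-2100} = - \frac{1101}{2} + 40304 \left(- \frac{1}{2100}\right) = - \frac{1101}{2} - \frac{10076}{525} = - \frac{598177}{1050}$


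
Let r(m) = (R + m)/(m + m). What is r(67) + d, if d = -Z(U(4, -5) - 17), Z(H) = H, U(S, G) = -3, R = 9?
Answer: 1378/67 ≈ 20.567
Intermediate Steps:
r(m) = (9 + m)/(2*m) (r(m) = (9 + m)/(m + m) = (9 + m)/((2*m)) = (9 + m)*(1/(2*m)) = (9 + m)/(2*m))
d = 20 (d = -(-3 - 17) = -1*(-20) = 20)
r(67) + d = (1/2)*(9 + 67)/67 + 20 = (1/2)*(1/67)*76 + 20 = 38/67 + 20 = 1378/67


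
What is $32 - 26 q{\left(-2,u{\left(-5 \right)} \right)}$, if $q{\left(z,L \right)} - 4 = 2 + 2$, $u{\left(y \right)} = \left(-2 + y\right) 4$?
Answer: $-176$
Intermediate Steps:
$u{\left(y \right)} = -8 + 4 y$
$q{\left(z,L \right)} = 8$ ($q{\left(z,L \right)} = 4 + \left(2 + 2\right) = 4 + 4 = 8$)
$32 - 26 q{\left(-2,u{\left(-5 \right)} \right)} = 32 - 208 = -176$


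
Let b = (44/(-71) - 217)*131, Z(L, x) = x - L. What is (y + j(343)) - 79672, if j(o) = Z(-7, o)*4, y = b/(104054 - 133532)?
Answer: -163816419055/2092938 ≈ -78271.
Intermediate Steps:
b = -2024081/71 (b = (44*(-1/71) - 217)*131 = (-44/71 - 217)*131 = -15451/71*131 = -2024081/71 ≈ -28508.)
y = 2024081/2092938 (y = -2024081/(71*(104054 - 133532)) = -2024081/71/(-29478) = -2024081/71*(-1/29478) = 2024081/2092938 ≈ 0.96710)
j(o) = 28 + 4*o (j(o) = (o - 1*(-7))*4 = (o + 7)*4 = (7 + o)*4 = 28 + 4*o)
(y + j(343)) - 79672 = (2024081/2092938 + (28 + 4*343)) - 79672 = (2024081/2092938 + (28 + 1372)) - 79672 = (2024081/2092938 + 1400) - 79672 = 2932137281/2092938 - 79672 = -163816419055/2092938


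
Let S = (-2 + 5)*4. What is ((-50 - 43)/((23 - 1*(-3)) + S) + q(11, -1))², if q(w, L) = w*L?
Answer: 261121/1444 ≈ 180.83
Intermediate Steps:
S = 12 (S = 3*4 = 12)
q(w, L) = L*w
((-50 - 43)/((23 - 1*(-3)) + S) + q(11, -1))² = ((-50 - 43)/((23 - 1*(-3)) + 12) - 1*11)² = (-93/((23 + 3) + 12) - 11)² = (-93/(26 + 12) - 11)² = (-93/38 - 11)² = (-511/38)² = 261121/1444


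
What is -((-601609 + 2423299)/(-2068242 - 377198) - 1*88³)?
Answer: 166650070937/244544 ≈ 6.8147e+5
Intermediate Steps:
-((-601609 + 2423299)/(-2068242 - 377198) - 1*88³) = -(1821690/(-2445440) - 1*681472) = -(1821690*(-1/2445440) - 681472) = -(-182169/244544 - 681472) = -1*(-166650070937/244544) = 166650070937/244544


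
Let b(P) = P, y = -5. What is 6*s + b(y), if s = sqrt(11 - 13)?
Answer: -5 + 6*I*sqrt(2) ≈ -5.0 + 8.4853*I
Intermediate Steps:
s = I*sqrt(2) (s = sqrt(-2) = I*sqrt(2) ≈ 1.4142*I)
6*s + b(y) = 6*(I*sqrt(2)) - 5 = 6*I*sqrt(2) - 5 = -5 + 6*I*sqrt(2)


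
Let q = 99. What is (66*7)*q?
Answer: 45738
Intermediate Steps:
(66*7)*q = (66*7)*99 = 462*99 = 45738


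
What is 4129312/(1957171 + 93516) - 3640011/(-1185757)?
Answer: 12360883846741/2431616465059 ≈ 5.0834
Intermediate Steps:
4129312/(1957171 + 93516) - 3640011/(-1185757) = 4129312/2050687 - 3640011*(-1/1185757) = 4129312*(1/2050687) + 3640011/1185757 = 4129312/2050687 + 3640011/1185757 = 12360883846741/2431616465059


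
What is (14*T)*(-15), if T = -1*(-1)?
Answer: -210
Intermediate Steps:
T = 1
(14*T)*(-15) = (14*1)*(-15) = 14*(-15) = -210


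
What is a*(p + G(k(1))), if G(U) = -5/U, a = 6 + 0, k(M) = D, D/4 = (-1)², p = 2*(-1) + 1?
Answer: -27/2 ≈ -13.500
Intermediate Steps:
p = -1 (p = -2 + 1 = -1)
D = 4 (D = 4*(-1)² = 4*1 = 4)
k(M) = 4
a = 6
a*(p + G(k(1))) = 6*(-1 - 5/4) = 6*(-9/4) = -27/2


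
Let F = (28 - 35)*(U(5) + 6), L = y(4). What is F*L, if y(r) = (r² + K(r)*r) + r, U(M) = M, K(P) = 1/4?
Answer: -1617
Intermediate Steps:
K(P) = ¼
y(r) = r² + 5*r/4 (y(r) = (r² + r/4) + r = r² + 5*r/4)
L = 21 (L = (¼)*4*(5 + 4*4) = (¼)*4*(5 + 16) = (¼)*4*21 = 21)
F = -77 (F = (28 - 35)*(5 + 6) = -7*11 = -77)
F*L = -77*21 = -1617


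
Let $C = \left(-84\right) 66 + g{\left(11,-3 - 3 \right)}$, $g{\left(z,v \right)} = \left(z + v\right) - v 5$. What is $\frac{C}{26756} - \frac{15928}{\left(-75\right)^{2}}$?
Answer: $- \frac{457157693}{150502500} \approx -3.0375$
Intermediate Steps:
$g{\left(z,v \right)} = z - 4 v$ ($g{\left(z,v \right)} = \left(v + z\right) - 5 v = z - 4 v$)
$C = -5509$ ($C = \left(-84\right) 66 - \left(-11 + 4 \left(-3 - 3\right)\right) = -5544 - \left(-11 + 4 \left(-3 - 3\right)\right) = -5544 + \left(11 - -24\right) = -5544 + \left(11 + 24\right) = -5544 + 35 = -5509$)
$\frac{C}{26756} - \frac{15928}{\left(-75\right)^{2}} = - \frac{5509}{26756} - \frac{15928}{\left(-75\right)^{2}} = \left(-5509\right) \frac{1}{26756} - \frac{15928}{5625} = - \frac{5509}{26756} - \frac{15928}{5625} = - \frac{457157693}{150502500}$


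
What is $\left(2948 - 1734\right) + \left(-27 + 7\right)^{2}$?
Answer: $1614$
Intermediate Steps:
$\left(2948 - 1734\right) + \left(-27 + 7\right)^{2} = 1214 + \left(-20\right)^{2} = 1214 + 400 = 1614$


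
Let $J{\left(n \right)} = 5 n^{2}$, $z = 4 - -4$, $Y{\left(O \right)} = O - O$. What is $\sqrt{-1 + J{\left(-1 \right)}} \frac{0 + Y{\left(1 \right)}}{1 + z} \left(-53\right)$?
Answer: $0$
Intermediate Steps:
$Y{\left(O \right)} = 0$
$z = 8$ ($z = 4 + 4 = 8$)
$\sqrt{-1 + J{\left(-1 \right)}} \frac{0 + Y{\left(1 \right)}}{1 + z} \left(-53\right) = \sqrt{-1 + 5 \left(-1\right)^{2}} \frac{0 + 0}{1 + 8} \left(-53\right) = \sqrt{-1 + 5 \cdot 1} \cdot \frac{0}{9} \left(-53\right) = \sqrt{-1 + 5} \cdot 0 \cdot \frac{1}{9} \left(-53\right) = \sqrt{4} \cdot 0 \left(-53\right) = 2 \cdot 0 \left(-53\right) = 0 \left(-53\right) = 0$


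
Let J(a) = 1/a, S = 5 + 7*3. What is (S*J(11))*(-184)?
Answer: -4784/11 ≈ -434.91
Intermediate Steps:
S = 26 (S = 5 + 21 = 26)
(S*J(11))*(-184) = (26/11)*(-184) = -4784/11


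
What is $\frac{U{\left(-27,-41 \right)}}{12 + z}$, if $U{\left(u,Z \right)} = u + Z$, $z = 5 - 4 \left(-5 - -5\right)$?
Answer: $-4$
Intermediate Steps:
$z = 5$ ($z = 5 - 4 \left(-5 + 5\right) = 5 - 0 = 5 + 0 = 5$)
$U{\left(u,Z \right)} = Z + u$
$\frac{U{\left(-27,-41 \right)}}{12 + z} = \frac{-41 - 27}{12 + 5} = - \frac{68}{17} = \left(-68\right) \frac{1}{17} = -4$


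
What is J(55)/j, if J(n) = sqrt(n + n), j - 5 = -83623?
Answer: -sqrt(110)/83618 ≈ -0.00012543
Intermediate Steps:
j = -83618 (j = 5 - 83623 = -83618)
J(n) = sqrt(2)*sqrt(n) (J(n) = sqrt(2*n) = sqrt(2)*sqrt(n))
J(55)/j = (sqrt(2)*sqrt(55))/(-83618) = sqrt(110)*(-1/83618) = -sqrt(110)/83618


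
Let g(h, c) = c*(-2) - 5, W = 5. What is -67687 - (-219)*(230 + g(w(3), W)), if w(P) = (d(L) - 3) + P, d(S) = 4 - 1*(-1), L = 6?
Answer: -20602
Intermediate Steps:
d(S) = 5 (d(S) = 4 + 1 = 5)
w(P) = 2 + P (w(P) = (5 - 3) + P = 2 + P)
g(h, c) = -5 - 2*c (g(h, c) = -2*c - 5 = -5 - 2*c)
-67687 - (-219)*(230 + g(w(3), W)) = -67687 - (-219)*(230 + (-5 - 2*5)) = -67687 - (-219)*(230 + (-5 - 10)) = -67687 - (-219)*(230 - 15) = -67687 - (-219)*215 = -67687 - 1*(-47085) = -67687 + 47085 = -20602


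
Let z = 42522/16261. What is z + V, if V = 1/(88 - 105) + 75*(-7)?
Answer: -144422812/276437 ≈ -522.44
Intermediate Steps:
z = 42522/16261 (z = 42522*(1/16261) = 42522/16261 ≈ 2.6150)
V = -8926/17 (V = 1/(-17) - 525 = -1/17 - 525 = -8926/17 ≈ -525.06)
z + V = 42522/16261 - 8926/17 = -144422812/276437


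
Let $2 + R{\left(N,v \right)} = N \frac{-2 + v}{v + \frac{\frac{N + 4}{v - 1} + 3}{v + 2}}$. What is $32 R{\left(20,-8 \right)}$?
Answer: $\frac{21184}{29} \approx 730.48$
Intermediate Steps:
$R{\left(N,v \right)} = -2 + \frac{N \left(-2 + v\right)}{v + \frac{3 + \frac{4 + N}{-1 + v}}{2 + v}}$ ($R{\left(N,v \right)} = -2 + N \frac{-2 + v}{v + \frac{\frac{N + 4}{v - 1} + 3}{v + 2}} = -2 + N \frac{-2 + v}{v + \frac{\frac{4 + N}{-1 + v} + 3}{2 + v}} = -2 + N \frac{-2 + v}{v + \frac{3 + \frac{4 + N}{-1 + v}}{2 + v}} = -2 + \frac{N \left(-2 + v\right)}{v + \frac{3 + \frac{4 + N}{-1 + v}}{2 + v}}$)
$32 R{\left(20,-8 \right)} = 32 \frac{-2 - -16 - 2 \left(-8\right)^{2} - 2 \left(-8\right)^{3} + 2 \cdot 20 + 20 \left(-8\right)^{3} - 20 \left(-8\right)^{2} - 80 \left(-8\right)}{1 + 20 - 8 + \left(-8\right)^{2} + \left(-8\right)^{3}} = 32 \frac{-2 + 16 - 128 - -1024 + 40 + 20 \left(-512\right) - 20 \cdot 64 + 640}{1 + 20 - 8 + 64 - 512} = 32 \frac{-2 + 16 - 128 + 1024 + 40 - 10240 - 1280 + 640}{-435} = 32 \left(\left(- \frac{1}{435}\right) \left(-9930\right)\right) = 32 \cdot \frac{662}{29} = \frac{21184}{29}$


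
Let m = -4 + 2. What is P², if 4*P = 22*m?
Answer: 121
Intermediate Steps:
m = -2
P = -11 (P = (22*(-2))/4 = (¼)*(-44) = -11)
P² = (-11)² = 121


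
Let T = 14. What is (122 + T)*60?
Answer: 8160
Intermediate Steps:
(122 + T)*60 = (122 + 14)*60 = 136*60 = 8160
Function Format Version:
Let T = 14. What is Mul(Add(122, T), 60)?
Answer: 8160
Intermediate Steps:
Mul(Add(122, T), 60) = Mul(Add(122, 14), 60) = Mul(136, 60) = 8160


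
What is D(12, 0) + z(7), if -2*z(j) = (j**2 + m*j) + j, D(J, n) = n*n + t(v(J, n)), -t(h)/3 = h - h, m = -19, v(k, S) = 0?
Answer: 77/2 ≈ 38.500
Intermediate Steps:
t(h) = 0 (t(h) = -3*(h - h) = -3*0 = 0)
D(J, n) = n**2 (D(J, n) = n*n + 0 = n**2 + 0 = n**2)
z(j) = 9*j - j**2/2 (z(j) = -((j**2 - 19*j) + j)/2 = -(j**2 - 18*j)/2 = 9*j - j**2/2)
D(12, 0) + z(7) = 0**2 + (1/2)*7*(18 - 1*7) = 0 + (1/2)*7*(18 - 7) = 0 + (1/2)*7*11 = 0 + 77/2 = 77/2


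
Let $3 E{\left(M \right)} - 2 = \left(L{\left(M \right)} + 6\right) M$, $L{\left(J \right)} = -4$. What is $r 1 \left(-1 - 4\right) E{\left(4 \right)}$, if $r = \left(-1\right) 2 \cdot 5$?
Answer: $\frac{500}{3} \approx 166.67$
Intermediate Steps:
$E{\left(M \right)} = \frac{2}{3} + \frac{2 M}{3}$ ($E{\left(M \right)} = \frac{2}{3} + \frac{\left(-4 + 6\right) M}{3} = \frac{2}{3} + \frac{2 M}{3}$)
$r = -10$ ($r = \left(-2\right) 5 = -10$)
$r 1 \left(-1 - 4\right) E{\left(4 \right)} = - 10 \cdot 1 \left(-1 - 4\right) \left(\frac{2}{3} + \frac{2}{3} \cdot 4\right) = - 10 \cdot 1 \left(-5\right) \left(\frac{2}{3} + \frac{8}{3}\right) = \left(-10\right) \left(-5\right) \frac{10}{3} = 50 \cdot \frac{10}{3} = \frac{500}{3}$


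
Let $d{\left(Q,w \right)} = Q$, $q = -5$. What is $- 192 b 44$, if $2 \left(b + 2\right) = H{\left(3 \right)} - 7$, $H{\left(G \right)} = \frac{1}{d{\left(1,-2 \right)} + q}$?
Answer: $47520$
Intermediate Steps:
$H{\left(G \right)} = - \frac{1}{4}$ ($H{\left(G \right)} = \frac{1}{1 - 5} = \frac{1}{-4} = - \frac{1}{4}$)
$b = - \frac{45}{8}$ ($b = -2 + \frac{- \frac{1}{4} - 7}{2} = -2 + \frac{1}{2} \left(- \frac{29}{4}\right) = -2 - \frac{29}{8} = - \frac{45}{8} \approx -5.625$)
$- 192 b 44 = \left(-192\right) \left(- \frac{45}{8}\right) 44 = 1080 \cdot 44 = 47520$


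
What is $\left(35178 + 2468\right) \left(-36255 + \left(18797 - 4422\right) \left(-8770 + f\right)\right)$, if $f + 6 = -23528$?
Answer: $-17483037875730$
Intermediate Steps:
$f = -23534$ ($f = -6 - 23528 = -23534$)
$\left(35178 + 2468\right) \left(-36255 + \left(18797 - 4422\right) \left(-8770 + f\right)\right) = \left(35178 + 2468\right) \left(-36255 + \left(18797 - 4422\right) \left(-8770 - 23534\right)\right) = 37646 \left(-36255 + 14375 \left(-32304\right)\right) = 37646 \left(-36255 - 464370000\right) = 37646 \left(-464406255\right) = -17483037875730$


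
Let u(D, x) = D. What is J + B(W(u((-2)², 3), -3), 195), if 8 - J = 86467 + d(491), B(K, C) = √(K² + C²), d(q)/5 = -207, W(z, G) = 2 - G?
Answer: -85424 + 5*√1522 ≈ -85229.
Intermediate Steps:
d(q) = -1035 (d(q) = 5*(-207) = -1035)
B(K, C) = √(C² + K²)
J = -85424 (J = 8 - (86467 - 1035) = 8 - 1*85432 = 8 - 85432 = -85424)
J + B(W(u((-2)², 3), -3), 195) = -85424 + √(195² + (2 - 1*(-3))²) = -85424 + √(38025 + (2 + 3)²) = -85424 + √(38025 + 5²) = -85424 + √(38025 + 25) = -85424 + √38050 = -85424 + 5*√1522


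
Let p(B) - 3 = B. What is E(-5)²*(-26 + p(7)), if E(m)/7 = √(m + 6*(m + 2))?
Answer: 18032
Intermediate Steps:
E(m) = 7*√(12 + 7*m) (E(m) = 7*√(m + 6*(m + 2)) = 7*√(m + 6*(2 + m)) = 7*√(m + (12 + 6*m)) = 7*√(12 + 7*m))
p(B) = 3 + B
E(-5)²*(-26 + p(7)) = (7*√(12 + 7*(-5)))²*(-26 + (3 + 7)) = (7*√(12 - 35))²*(-26 + 10) = (7*√(-23))²*(-16) = (7*(I*√23))²*(-16) = (7*I*√23)²*(-16) = -1127*(-16) = 18032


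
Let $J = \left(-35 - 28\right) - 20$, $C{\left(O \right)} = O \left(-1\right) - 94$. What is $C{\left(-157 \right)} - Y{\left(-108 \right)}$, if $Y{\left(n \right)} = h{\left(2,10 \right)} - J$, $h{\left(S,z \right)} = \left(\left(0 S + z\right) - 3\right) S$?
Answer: $-34$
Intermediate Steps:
$h{\left(S,z \right)} = S \left(-3 + z\right)$ ($h{\left(S,z \right)} = \left(\left(0 + z\right) - 3\right) S = \left(z - 3\right) S = \left(-3 + z\right) S = S \left(-3 + z\right)$)
$C{\left(O \right)} = -94 - O$ ($C{\left(O \right)} = - O - 94 = -94 - O$)
$J = -83$ ($J = -63 - 20 = -83$)
$Y{\left(n \right)} = 97$ ($Y{\left(n \right)} = 2 \left(-3 + 10\right) - -83 = 2 \cdot 7 + 83 = 14 + 83 = 97$)
$C{\left(-157 \right)} - Y{\left(-108 \right)} = \left(-94 - -157\right) - 97 = \left(-94 + 157\right) - 97 = 63 - 97 = -34$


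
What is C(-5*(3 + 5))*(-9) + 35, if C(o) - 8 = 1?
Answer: -46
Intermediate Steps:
C(o) = 9 (C(o) = 8 + 1 = 9)
C(-5*(3 + 5))*(-9) + 35 = 9*(-9) + 35 = -81 + 35 = -46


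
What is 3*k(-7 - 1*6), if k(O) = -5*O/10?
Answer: 39/2 ≈ 19.500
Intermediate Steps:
k(O) = -O/2
3*k(-7 - 1*6) = 3*(-(-7 - 1*6)/2) = 3*(-(-7 - 6)/2) = 3*(-½*(-13)) = 3*(13/2) = 39/2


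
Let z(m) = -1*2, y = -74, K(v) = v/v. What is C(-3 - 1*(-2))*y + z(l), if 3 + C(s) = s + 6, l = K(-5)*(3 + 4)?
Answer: -150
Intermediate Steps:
K(v) = 1
l = 7 (l = 1*(3 + 4) = 1*7 = 7)
C(s) = 3 + s (C(s) = -3 + (s + 6) = -3 + (6 + s) = 3 + s)
z(m) = -2
C(-3 - 1*(-2))*y + z(l) = (3 + (-3 - 1*(-2)))*(-74) - 2 = (3 + (-3 + 2))*(-74) - 2 = (3 - 1)*(-74) - 2 = 2*(-74) - 2 = -148 - 2 = -150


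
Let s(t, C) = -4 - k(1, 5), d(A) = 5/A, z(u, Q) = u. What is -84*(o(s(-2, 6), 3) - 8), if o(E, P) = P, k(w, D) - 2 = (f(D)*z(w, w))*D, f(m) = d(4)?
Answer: 420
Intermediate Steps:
f(m) = 5/4
k(w, D) = 2 + 5*D*w/4 (k(w, D) = 2 + (5*w/4)*D = 2 + 5*D*w/4)
s(t, C) = -49/4 (s(t, C) = -4 - (2 + (5/4)*5*1) = -4 - (2 + 25/4) = -4 - 1*33/4 = -4 - 33/4 = -49/4)
-84*(o(s(-2, 6), 3) - 8) = -84*(3 - 8) = -84*(-5) = 420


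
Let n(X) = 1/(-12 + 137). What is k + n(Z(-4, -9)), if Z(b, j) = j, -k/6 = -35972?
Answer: 26979001/125 ≈ 2.1583e+5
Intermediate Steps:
k = 215832 (k = -6*(-35972) = 215832)
n(X) = 1/125
k + n(Z(-4, -9)) = 215832 + 1/125 = 26979001/125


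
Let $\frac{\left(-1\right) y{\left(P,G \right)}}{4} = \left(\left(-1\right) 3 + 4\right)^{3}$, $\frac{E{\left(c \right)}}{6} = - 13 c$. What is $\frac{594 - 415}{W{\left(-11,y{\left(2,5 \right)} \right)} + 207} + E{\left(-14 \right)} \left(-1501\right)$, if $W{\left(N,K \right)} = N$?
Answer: $- \frac{321261853}{196} \approx -1.6391 \cdot 10^{6}$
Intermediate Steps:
$E{\left(c \right)} = - 78 c$ ($E{\left(c \right)} = 6 \left(- 13 c\right) = - 78 c$)
$y{\left(P,G \right)} = -4$ ($y{\left(P,G \right)} = - 4 \left(\left(-1\right) 3 + 4\right)^{3} = - 4 \left(-3 + 4\right)^{3} = - 4 \cdot 1^{3} = \left(-4\right) 1 = -4$)
$\frac{594 - 415}{W{\left(-11,y{\left(2,5 \right)} \right)} + 207} + E{\left(-14 \right)} \left(-1501\right) = \frac{594 - 415}{-11 + 207} + \left(-78\right) \left(-14\right) \left(-1501\right) = \frac{179}{196} + 1092 \left(-1501\right) = 179 \cdot \frac{1}{196} - 1639092 = \frac{179}{196} - 1639092 = - \frac{321261853}{196}$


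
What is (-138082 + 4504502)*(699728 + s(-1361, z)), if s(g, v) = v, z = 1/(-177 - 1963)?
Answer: 326917777493999/107 ≈ 3.0553e+12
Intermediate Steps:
z = -1/2140 (z = 1/(-2140) = -1/2140 ≈ -0.00046729)
(-138082 + 4504502)*(699728 + s(-1361, z)) = (-138082 + 4504502)*(699728 - 1/2140) = 4366420*(1497417919/2140) = 326917777493999/107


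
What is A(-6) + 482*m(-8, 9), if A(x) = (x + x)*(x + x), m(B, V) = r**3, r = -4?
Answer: -30704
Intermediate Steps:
m(B, V) = -64 (m(B, V) = (-4)**3 = -64)
A(x) = 4*x**2 (A(x) = (2*x)*(2*x) = 4*x**2)
A(-6) + 482*m(-8, 9) = 4*(-6)**2 + 482*(-64) = 4*36 - 30848 = 144 - 30848 = -30704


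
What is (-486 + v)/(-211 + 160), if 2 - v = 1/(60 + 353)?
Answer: 66631/7021 ≈ 9.4902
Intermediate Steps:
v = 825/413 (v = 2 - 1/(60 + 353) = 2 - 1/413 = 825/413 ≈ 1.9976)
(-486 + v)/(-211 + 160) = (-486 + 825/413)/(-211 + 160) = -199893/413/(-51) = -199893/413*(-1/51) = 66631/7021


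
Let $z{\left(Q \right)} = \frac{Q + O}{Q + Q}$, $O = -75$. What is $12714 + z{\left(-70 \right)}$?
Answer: $\frac{356021}{28} \approx 12715.0$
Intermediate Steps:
$z{\left(Q \right)} = \frac{-75 + Q}{2 Q}$ ($z{\left(Q \right)} = \frac{Q - 75}{Q + Q} = \frac{-75 + Q}{2 Q}$)
$12714 + z{\left(-70 \right)} = 12714 + \frac{-75 - 70}{2 \left(-70\right)} = 12714 + \frac{1}{2} \left(- \frac{1}{70}\right) \left(-145\right) = 12714 + \frac{29}{28} = \frac{356021}{28}$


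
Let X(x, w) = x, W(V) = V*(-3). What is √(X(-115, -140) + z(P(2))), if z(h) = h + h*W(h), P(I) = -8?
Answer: 3*I*√35 ≈ 17.748*I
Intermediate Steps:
W(V) = -3*V
z(h) = h - 3*h² (z(h) = h + h*(-3*h) = h - 3*h²)
√(X(-115, -140) + z(P(2))) = √(-115 - 8*(1 - 3*(-8))) = √(-115 - 8*(1 + 24)) = √(-115 - 8*25) = √(-115 - 200) = √(-315) = 3*I*√35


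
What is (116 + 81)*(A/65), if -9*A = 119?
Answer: -23443/585 ≈ -40.073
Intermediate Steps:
A = -119/9 (A = -⅑*119 = -119/9 ≈ -13.222)
(116 + 81)*(A/65) = (116 + 81)*(-119/9/65) = 197*(-119/9*1/65) = 197*(-119/585) = -23443/585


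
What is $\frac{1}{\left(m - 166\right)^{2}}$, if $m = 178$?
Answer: $\frac{1}{144} \approx 0.0069444$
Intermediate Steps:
$\frac{1}{\left(m - 166\right)^{2}} = \frac{1}{\left(178 - 166\right)^{2}} = \frac{1}{12^{2}} = \frac{1}{144}$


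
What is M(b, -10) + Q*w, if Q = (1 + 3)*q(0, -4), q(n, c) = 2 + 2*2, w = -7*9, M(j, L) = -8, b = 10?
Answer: -1520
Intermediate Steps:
w = -63
q(n, c) = 6 (q(n, c) = 2 + 4 = 6)
Q = 24 (Q = (1 + 3)*6 = 4*6 = 24)
M(b, -10) + Q*w = -8 + 24*(-63) = -8 - 1512 = -1520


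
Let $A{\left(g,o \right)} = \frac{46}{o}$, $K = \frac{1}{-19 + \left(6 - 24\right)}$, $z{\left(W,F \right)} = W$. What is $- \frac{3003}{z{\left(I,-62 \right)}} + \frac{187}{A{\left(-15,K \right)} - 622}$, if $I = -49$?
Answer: $\frac{142241}{2324} \approx 61.205$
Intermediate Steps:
$K = - \frac{1}{37}$ ($K = \frac{1}{-19 + \left(6 - 24\right)} = \frac{1}{-19 - 18} = \frac{1}{-37} = - \frac{1}{37} \approx -0.027027$)
$- \frac{3003}{z{\left(I,-62 \right)}} + \frac{187}{A{\left(-15,K \right)} - 622} = - \frac{3003}{-49} + \frac{187}{\frac{46}{- \frac{1}{37}} - 622} = \left(-3003\right) \left(- \frac{1}{49}\right) + \frac{187}{46 \left(-37\right) - 622} = \frac{429}{7} + \frac{187}{-1702 - 622} = \frac{429}{7} + \frac{187}{-2324} = \frac{429}{7} + 187 \left(- \frac{1}{2324}\right) = \frac{429}{7} - \frac{187}{2324} = \frac{142241}{2324}$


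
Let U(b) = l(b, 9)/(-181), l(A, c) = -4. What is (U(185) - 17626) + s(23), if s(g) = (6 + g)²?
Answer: -3038081/181 ≈ -16785.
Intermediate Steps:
U(b) = 4/181 (U(b) = -4/(-181) = -4*(-1/181) = 4/181)
(U(185) - 17626) + s(23) = (4/181 - 17626) + (6 + 23)² = -3190302/181 + 29² = -3190302/181 + 841 = -3038081/181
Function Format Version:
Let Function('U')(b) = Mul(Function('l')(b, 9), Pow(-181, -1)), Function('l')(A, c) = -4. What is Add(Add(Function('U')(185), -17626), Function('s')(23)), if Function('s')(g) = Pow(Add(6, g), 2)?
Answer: Rational(-3038081, 181) ≈ -16785.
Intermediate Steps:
Function('U')(b) = Rational(4, 181) (Function('U')(b) = Mul(-4, Pow(-181, -1)) = Mul(-4, Rational(-1, 181)) = Rational(4, 181))
Add(Add(Function('U')(185), -17626), Function('s')(23)) = Add(Add(Rational(4, 181), -17626), Pow(Add(6, 23), 2)) = Add(Rational(-3190302, 181), Pow(29, 2)) = Add(Rational(-3190302, 181), 841) = Rational(-3038081, 181)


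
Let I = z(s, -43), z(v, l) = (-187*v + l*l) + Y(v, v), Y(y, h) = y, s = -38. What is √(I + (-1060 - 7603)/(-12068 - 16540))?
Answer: √114032470953/3576 ≈ 94.432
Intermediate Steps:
z(v, l) = l² - 186*v (z(v, l) = (-187*v + l*l) + v = (-187*v + l²) + v = (l² - 187*v) + v = l² - 186*v)
I = 8917 (I = (-43)² - 186*(-38) = 1849 + 7068 = 8917)
√(I + (-1060 - 7603)/(-12068 - 16540)) = √(8917 + (-1060 - 7603)/(-12068 - 16540)) = √(8917 - 8663/(-28608)) = √(8917 - 8663*(-1/28608)) = √(8917 + 8663/28608) = √(255106199/28608) = √114032470953/3576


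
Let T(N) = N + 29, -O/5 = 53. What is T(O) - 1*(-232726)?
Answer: 232490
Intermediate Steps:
O = -265 (O = -5*53 = -265)
T(N) = 29 + N
T(O) - 1*(-232726) = (29 - 265) - 1*(-232726) = -236 + 232726 = 232490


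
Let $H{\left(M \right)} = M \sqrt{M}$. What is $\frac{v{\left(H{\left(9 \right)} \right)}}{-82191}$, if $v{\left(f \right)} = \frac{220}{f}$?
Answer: $- \frac{220}{2219157} \approx -9.9137 \cdot 10^{-5}$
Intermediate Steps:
$H{\left(M \right)} = M^{\frac{3}{2}}$
$\frac{v{\left(H{\left(9 \right)} \right)}}{-82191} = \frac{220 \frac{1}{9^{\frac{3}{2}}}}{-82191} = \frac{220}{27} \left(- \frac{1}{82191}\right) = - \frac{220}{2219157}$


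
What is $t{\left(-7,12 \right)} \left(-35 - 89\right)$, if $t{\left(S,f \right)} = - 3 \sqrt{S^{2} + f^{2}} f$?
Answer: $4464 \sqrt{193} \approx 62016.0$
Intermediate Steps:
$t{\left(S,f \right)} = - 3 f \sqrt{S^{2} + f^{2}}$
$t{\left(-7,12 \right)} \left(-35 - 89\right) = \left(-3\right) 12 \sqrt{\left(-7\right)^{2} + 12^{2}} \left(-35 - 89\right) = \left(-3\right) 12 \sqrt{49 + 144} \left(-124\right) = \left(-3\right) 12 \sqrt{193} \left(-124\right) = - 36 \sqrt{193} \left(-124\right) = 4464 \sqrt{193}$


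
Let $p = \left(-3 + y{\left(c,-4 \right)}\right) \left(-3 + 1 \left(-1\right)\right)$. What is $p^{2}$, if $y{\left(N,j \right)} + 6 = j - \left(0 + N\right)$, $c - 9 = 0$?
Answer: $7744$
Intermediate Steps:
$c = 9$ ($c = 9 + 0 = 9$)
$y{\left(N,j \right)} = -6 + j - N$ ($y{\left(N,j \right)} = -6 + \left(j - \left(0 + N\right)\right) = -6 - \left(N - j\right) = -6 + j - N$)
$p = 88$ ($p = \left(-3 - 19\right) \left(-3 + 1 \left(-1\right)\right) = \left(-3 - 19\right) \left(-3 - 1\right) = \left(-3 - 19\right) \left(-4\right) = \left(-22\right) \left(-4\right) = 88$)
$p^{2} = 88^{2} = 7744$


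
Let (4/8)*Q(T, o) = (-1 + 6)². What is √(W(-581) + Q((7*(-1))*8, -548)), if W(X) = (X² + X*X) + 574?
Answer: √675746 ≈ 822.04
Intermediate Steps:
Q(T, o) = 50 (Q(T, o) = 2*(-1 + 6)² = 2*5² = 2*25 = 50)
W(X) = 574 + 2*X² (W(X) = (X² + X²) + 574 = 2*X² + 574 = 574 + 2*X²)
√(W(-581) + Q((7*(-1))*8, -548)) = √((574 + 2*(-581)²) + 50) = √((574 + 2*337561) + 50) = √((574 + 675122) + 50) = √(675696 + 50) = √675746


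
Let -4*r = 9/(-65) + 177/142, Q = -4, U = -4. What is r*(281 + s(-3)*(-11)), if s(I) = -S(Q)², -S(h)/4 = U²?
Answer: -463661499/36920 ≈ -12559.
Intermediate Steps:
S(h) = -64 (S(h) = -4*(-4)² = -4*16 = -64)
r = -10227/36920 (r = -(9/(-65) + 177/142)/4 = -(9*(-1/65) + 177*(1/142))/4 = -(-9/65 + 177/142)/4 = -¼*10227/9230 = -10227/36920 ≈ -0.27700)
s(I) = -4096 (s(I) = -1*(-64)² = -1*4096 = -4096)
r*(281 + s(-3)*(-11)) = -10227*(281 - 4096*(-11))/36920 = -10227*(281 + 45056)/36920 = -10227/36920*45337 = -463661499/36920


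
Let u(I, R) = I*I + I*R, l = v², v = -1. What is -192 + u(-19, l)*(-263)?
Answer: -90138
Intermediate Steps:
l = 1 (l = (-1)² = 1)
u(I, R) = I² + I*R
-192 + u(-19, l)*(-263) = -192 - 19*(-19 + 1)*(-263) = -192 - 19*(-18)*(-263) = -192 + 342*(-263) = -192 - 89946 = -90138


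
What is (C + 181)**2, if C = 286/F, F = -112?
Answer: 99860049/3136 ≈ 31843.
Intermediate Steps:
C = -143/56 (C = 286/(-112) = 286*(-1/112) = -143/56 ≈ -2.5536)
(C + 181)**2 = (-143/56 + 181)**2 = (9993/56)**2 = 99860049/3136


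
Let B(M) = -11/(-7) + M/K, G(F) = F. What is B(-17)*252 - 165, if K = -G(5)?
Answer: 5439/5 ≈ 1087.8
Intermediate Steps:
K = -5 (K = -1*5 = -5)
B(M) = 11/7 - M/5 (B(M) = -11/(-7) + M/(-5) = -11*(-⅐) + M*(-⅕) = 11/7 - M/5)
B(-17)*252 - 165 = (11/7 - ⅕*(-17))*252 - 165 = (11/7 + 17/5)*252 - 165 = (174/35)*252 - 165 = 6264/5 - 165 = 5439/5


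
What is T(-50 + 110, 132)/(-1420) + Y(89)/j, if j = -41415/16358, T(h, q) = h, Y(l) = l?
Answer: -103490447/2940465 ≈ -35.195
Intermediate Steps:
j = -41415/16358 (j = -41415*1/16358 = -41415/16358 ≈ -2.5318)
T(-50 + 110, 132)/(-1420) + Y(89)/j = (-50 + 110)/(-1420) + 89/(-41415/16358) = 60*(-1/1420) + 89*(-16358/41415) = -3/71 - 1455862/41415 = -103490447/2940465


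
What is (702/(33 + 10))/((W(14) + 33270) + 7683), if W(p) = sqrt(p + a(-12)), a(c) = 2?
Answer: 702/1761151 ≈ 0.00039860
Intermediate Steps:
W(p) = sqrt(2 + p) (W(p) = sqrt(p + 2) = sqrt(2 + p))
(702/(33 + 10))/((W(14) + 33270) + 7683) = (702/(33 + 10))/((sqrt(2 + 14) + 33270) + 7683) = (702/43)/((sqrt(16) + 33270) + 7683) = (702*(1/43))/((4 + 33270) + 7683) = 702/(43*(33274 + 7683)) = (702/43)/40957 = (702/43)*(1/40957) = 702/1761151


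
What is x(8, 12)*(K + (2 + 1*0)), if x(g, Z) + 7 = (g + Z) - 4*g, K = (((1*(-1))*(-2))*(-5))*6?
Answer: 1102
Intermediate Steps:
K = -60 (K = (-1*(-2)*(-5))*6 = (2*(-5))*6 = -10*6 = -60)
x(g, Z) = -7 + Z - 3*g (x(g, Z) = -7 + ((g + Z) - 4*g) = -7 + ((Z + g) - 4*g) = -7 + (Z - 3*g) = -7 + Z - 3*g)
x(8, 12)*(K + (2 + 1*0)) = (-7 + 12 - 3*8)*(-60 + (2 + 1*0)) = (-7 + 12 - 24)*(-60 + (2 + 0)) = -19*(-60 + 2) = -19*(-58) = 1102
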